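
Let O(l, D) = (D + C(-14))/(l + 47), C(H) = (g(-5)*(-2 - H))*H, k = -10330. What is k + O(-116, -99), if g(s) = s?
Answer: -237837/23 ≈ -10341.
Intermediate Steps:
C(H) = H*(10 + 5*H) (C(H) = (-5*(-2 - H))*H = (10 + 5*H)*H = H*(10 + 5*H))
O(l, D) = (840 + D)/(47 + l) (O(l, D) = (D + 5*(-14)*(2 - 14))/(l + 47) = (D + 5*(-14)*(-12))/(47 + l) = (D + 840)/(47 + l) = (840 + D)/(47 + l))
k + O(-116, -99) = -10330 + (840 - 99)/(47 - 116) = -10330 + 741/(-69) = -10330 - 1/69*741 = -10330 - 247/23 = -237837/23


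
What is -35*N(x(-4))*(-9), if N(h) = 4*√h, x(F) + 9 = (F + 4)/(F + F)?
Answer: 3780*I ≈ 3780.0*I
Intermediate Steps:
x(F) = -9 + (4 + F)/(2*F) (x(F) = -9 + (F + 4)/(F + F) = -9 + (4 + F)/((2*F)) = -9 + (4 + F)*(1/(2*F)) = -9 + (4 + F)/(2*F))
-35*N(x(-4))*(-9) = -140*√(-17/2 + 2/(-4))*(-9) = -140*√(-17/2 + 2*(-¼))*(-9) = -140*√(-17/2 - ½)*(-9) = -140*√(-9)*(-9) = -140*3*I*(-9) = -420*I*(-9) = 3780*I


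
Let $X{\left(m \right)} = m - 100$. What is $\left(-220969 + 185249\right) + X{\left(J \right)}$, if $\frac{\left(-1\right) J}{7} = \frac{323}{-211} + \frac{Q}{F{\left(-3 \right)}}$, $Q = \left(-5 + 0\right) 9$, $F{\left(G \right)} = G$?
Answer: $- \frac{7577914}{211} \approx -35914.0$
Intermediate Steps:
$Q = -45$ ($Q = \left(-5\right) 9 = -45$)
$J = - \frac{19894}{211}$ ($J = - 7 \left(\frac{323}{-211} - \frac{45}{-3}\right) = - 7 \left(323 \left(- \frac{1}{211}\right) - -15\right) = - 7 \left(- \frac{323}{211} + 15\right) = \left(-7\right) \frac{2842}{211} = - \frac{19894}{211} \approx -94.284$)
$X{\left(m \right)} = -100 + m$
$\left(-220969 + 185249\right) + X{\left(J \right)} = \left(-220969 + 185249\right) - \frac{40994}{211} = -35720 - \frac{40994}{211} = - \frac{7577914}{211}$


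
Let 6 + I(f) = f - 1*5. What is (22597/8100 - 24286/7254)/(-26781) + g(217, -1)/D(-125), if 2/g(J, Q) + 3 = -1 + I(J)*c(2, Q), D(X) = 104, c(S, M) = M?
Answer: -86568959/1223897056200 ≈ -7.0732e-5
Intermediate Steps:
I(f) = -11 + f (I(f) = -6 + (f - 1*5) = -6 + (f - 5) = -6 + (-5 + f) = -11 + f)
g(J, Q) = 2/(-4 + Q*(-11 + J)) (g(J, Q) = 2/(-3 + (-1 + (-11 + J)*Q)) = 2/(-3 + (-1 + Q*(-11 + J))) = 2/(-4 + Q*(-11 + J)))
(22597/8100 - 24286/7254)/(-26781) + g(217, -1)/D(-125) = (22597/8100 - 24286/7254)/(-26781) + (2/(-4 - (-11 + 217)))/104 = (22597*(1/8100) - 24286*1/7254)*(-1/26781) + (2/(-4 - 1*206))*(1/104) = (22597/8100 - 12143/3627)*(-1/26781) + (2/(-4 - 206))*(1/104) = -1822109/3264300*(-1/26781) + (2/(-210))*(1/104) = 1822109/87421218300 + (2*(-1/210))*(1/104) = 1822109/87421218300 - 1/105*1/104 = 1822109/87421218300 - 1/10920 = -86568959/1223897056200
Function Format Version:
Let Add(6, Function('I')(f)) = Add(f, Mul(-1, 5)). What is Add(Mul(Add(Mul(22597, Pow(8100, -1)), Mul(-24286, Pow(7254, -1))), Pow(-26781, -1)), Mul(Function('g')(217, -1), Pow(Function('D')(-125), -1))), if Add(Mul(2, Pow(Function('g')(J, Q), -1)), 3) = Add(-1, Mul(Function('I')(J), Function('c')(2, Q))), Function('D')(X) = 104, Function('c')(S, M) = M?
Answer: Rational(-86568959, 1223897056200) ≈ -7.0732e-5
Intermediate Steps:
Function('I')(f) = Add(-11, f) (Function('I')(f) = Add(-6, Add(f, Mul(-1, 5))) = Add(-6, Add(f, -5)) = Add(-6, Add(-5, f)) = Add(-11, f))
Function('g')(J, Q) = Mul(2, Pow(Add(-4, Mul(Q, Add(-11, J))), -1)) (Function('g')(J, Q) = Mul(2, Pow(Add(-3, Add(-1, Mul(Add(-11, J), Q))), -1)) = Mul(2, Pow(Add(-3, Add(-1, Mul(Q, Add(-11, J)))), -1)) = Mul(2, Pow(Add(-4, Mul(Q, Add(-11, J))), -1)))
Add(Mul(Add(Mul(22597, Pow(8100, -1)), Mul(-24286, Pow(7254, -1))), Pow(-26781, -1)), Mul(Function('g')(217, -1), Pow(Function('D')(-125), -1))) = Add(Mul(Add(Mul(22597, Pow(8100, -1)), Mul(-24286, Pow(7254, -1))), Pow(-26781, -1)), Mul(Mul(2, Pow(Add(-4, Mul(-1, Add(-11, 217))), -1)), Pow(104, -1))) = Add(Mul(Add(Mul(22597, Rational(1, 8100)), Mul(-24286, Rational(1, 7254))), Rational(-1, 26781)), Mul(Mul(2, Pow(Add(-4, Mul(-1, 206)), -1)), Rational(1, 104))) = Add(Mul(Add(Rational(22597, 8100), Rational(-12143, 3627)), Rational(-1, 26781)), Mul(Mul(2, Pow(Add(-4, -206), -1)), Rational(1, 104))) = Add(Mul(Rational(-1822109, 3264300), Rational(-1, 26781)), Mul(Mul(2, Pow(-210, -1)), Rational(1, 104))) = Add(Rational(1822109, 87421218300), Mul(Mul(2, Rational(-1, 210)), Rational(1, 104))) = Add(Rational(1822109, 87421218300), Mul(Rational(-1, 105), Rational(1, 104))) = Add(Rational(1822109, 87421218300), Rational(-1, 10920)) = Rational(-86568959, 1223897056200)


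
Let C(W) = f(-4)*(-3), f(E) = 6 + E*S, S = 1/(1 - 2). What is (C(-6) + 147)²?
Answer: 13689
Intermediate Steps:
S = -1 (S = 1/(-1) = -1)
f(E) = 6 - E (f(E) = 6 + E*(-1) = 6 - E)
C(W) = -30 (C(W) = (6 - 1*(-4))*(-3) = (6 + 4)*(-3) = 10*(-3) = -30)
(C(-6) + 147)² = (-30 + 147)² = 117² = 13689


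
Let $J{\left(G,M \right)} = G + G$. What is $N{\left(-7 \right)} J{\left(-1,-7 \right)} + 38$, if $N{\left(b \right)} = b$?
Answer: $52$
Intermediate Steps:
$J{\left(G,M \right)} = 2 G$
$N{\left(-7 \right)} J{\left(-1,-7 \right)} + 38 = - 7 \cdot 2 \left(-1\right) + 38 = \left(-7\right) \left(-2\right) + 38 = 14 + 38 = 52$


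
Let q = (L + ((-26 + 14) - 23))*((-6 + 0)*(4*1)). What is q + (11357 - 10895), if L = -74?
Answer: 3078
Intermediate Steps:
q = 2616 (q = (-74 + ((-26 + 14) - 23))*((-6 + 0)*(4*1)) = (-74 + (-12 - 23))*(-6*4) = (-74 - 35)*(-24) = -109*(-24) = 2616)
q + (11357 - 10895) = 2616 + (11357 - 10895) = 2616 + 462 = 3078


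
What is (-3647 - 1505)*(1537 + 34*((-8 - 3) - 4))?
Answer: -5291104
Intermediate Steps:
(-3647 - 1505)*(1537 + 34*((-8 - 3) - 4)) = -5152*(1537 + 34*(-11 - 4)) = -5152*(1537 + 34*(-15)) = -5152*(1537 - 510) = -5152*1027 = -5291104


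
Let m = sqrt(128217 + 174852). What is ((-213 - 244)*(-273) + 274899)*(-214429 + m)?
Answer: -85698694140 + 399660*sqrt(303069) ≈ -8.5479e+10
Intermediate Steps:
m = sqrt(303069) ≈ 550.52
((-213 - 244)*(-273) + 274899)*(-214429 + m) = ((-213 - 244)*(-273) + 274899)*(-214429 + sqrt(303069)) = (-457*(-273) + 274899)*(-214429 + sqrt(303069)) = (124761 + 274899)*(-214429 + sqrt(303069)) = 399660*(-214429 + sqrt(303069)) = -85698694140 + 399660*sqrt(303069)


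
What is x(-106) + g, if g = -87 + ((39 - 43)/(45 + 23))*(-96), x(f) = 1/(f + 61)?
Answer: -62252/765 ≈ -81.375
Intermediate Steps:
x(f) = 1/(61 + f)
g = -1383/17 (g = -87 - 4/68*(-96) = -87 - 4*1/68*(-96) = -87 - 1/17*(-96) = -87 + 96/17 = -1383/17 ≈ -81.353)
x(-106) + g = 1/(61 - 106) - 1383/17 = 1/(-45) - 1383/17 = -1/45 - 1383/17 = -62252/765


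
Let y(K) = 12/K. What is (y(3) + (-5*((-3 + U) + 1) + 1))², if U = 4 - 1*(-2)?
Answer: 225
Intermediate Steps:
U = 6 (U = 4 + 2 = 6)
(y(3) + (-5*((-3 + U) + 1) + 1))² = (12/3 + (-5*((-3 + 6) + 1) + 1))² = (12*(⅓) + (-5*(3 + 1) + 1))² = (4 + (-5*4 + 1))² = (4 + (-20 + 1))² = (4 - 19)² = (-15)² = 225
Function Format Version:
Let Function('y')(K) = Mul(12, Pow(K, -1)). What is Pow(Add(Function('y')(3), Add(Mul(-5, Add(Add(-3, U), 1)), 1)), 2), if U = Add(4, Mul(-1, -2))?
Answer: 225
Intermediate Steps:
U = 6 (U = Add(4, 2) = 6)
Pow(Add(Function('y')(3), Add(Mul(-5, Add(Add(-3, U), 1)), 1)), 2) = Pow(Add(Mul(12, Pow(3, -1)), Add(Mul(-5, Add(Add(-3, 6), 1)), 1)), 2) = Pow(Add(Mul(12, Rational(1, 3)), Add(Mul(-5, Add(3, 1)), 1)), 2) = Pow(Add(4, Add(Mul(-5, 4), 1)), 2) = Pow(Add(4, Add(-20, 1)), 2) = Pow(Add(4, -19), 2) = Pow(-15, 2) = 225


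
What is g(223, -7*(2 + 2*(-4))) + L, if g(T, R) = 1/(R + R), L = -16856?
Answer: -1415903/84 ≈ -16856.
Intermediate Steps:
g(T, R) = 1/(2*R)
g(223, -7*(2 + 2*(-4))) + L = 1/(2*((-7*(2 + 2*(-4))))) - 16856 = 1/(2*((-7*(2 - 8)))) - 16856 = 1/(2*((-7*(-6)))) - 16856 = (1/2)/42 - 16856 = (1/2)*(1/42) - 16856 = 1/84 - 16856 = -1415903/84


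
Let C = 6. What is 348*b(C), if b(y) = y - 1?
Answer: 1740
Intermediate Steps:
b(y) = -1 + y
348*b(C) = 348*(-1 + 6) = 348*5 = 1740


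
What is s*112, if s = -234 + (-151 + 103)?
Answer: -31584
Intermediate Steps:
s = -282 (s = -234 - 48 = -282)
s*112 = -282*112 = -31584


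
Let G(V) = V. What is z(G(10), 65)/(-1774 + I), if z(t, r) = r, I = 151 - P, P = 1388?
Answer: -65/3011 ≈ -0.021588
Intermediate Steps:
I = -1237 (I = 151 - 1*1388 = 151 - 1388 = -1237)
z(G(10), 65)/(-1774 + I) = 65/(-1774 - 1237) = 65/(-3011) = 65*(-1/3011) = -65/3011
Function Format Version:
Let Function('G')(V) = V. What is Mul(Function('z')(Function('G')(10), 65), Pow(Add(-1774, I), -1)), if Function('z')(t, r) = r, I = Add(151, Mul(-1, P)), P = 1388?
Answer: Rational(-65, 3011) ≈ -0.021588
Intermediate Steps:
I = -1237 (I = Add(151, Mul(-1, 1388)) = Add(151, -1388) = -1237)
Mul(Function('z')(Function('G')(10), 65), Pow(Add(-1774, I), -1)) = Mul(65, Pow(Add(-1774, -1237), -1)) = Mul(65, Pow(-3011, -1)) = Mul(65, Rational(-1, 3011)) = Rational(-65, 3011)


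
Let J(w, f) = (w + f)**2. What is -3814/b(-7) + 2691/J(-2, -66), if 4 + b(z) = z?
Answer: 17665537/50864 ≈ 347.31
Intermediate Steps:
b(z) = -4 + z
J(w, f) = (f + w)**2
-3814/b(-7) + 2691/J(-2, -66) = -3814/(-4 - 7) + 2691/((-66 - 2)**2) = -3814/(-11) + 2691/((-68)**2) = -3814*(-1/11) + 2691/4624 = 3814/11 + 2691*(1/4624) = 3814/11 + 2691/4624 = 17665537/50864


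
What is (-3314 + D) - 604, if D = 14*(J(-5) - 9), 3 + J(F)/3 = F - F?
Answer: -4170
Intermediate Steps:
J(F) = -9 (J(F) = -9 + 3*(F - F) = -9 + 3*0 = -9 + 0 = -9)
D = -252 (D = 14*(-9 - 9) = 14*(-18) = -252)
(-3314 + D) - 604 = (-3314 - 252) - 604 = -3566 - 604 = -4170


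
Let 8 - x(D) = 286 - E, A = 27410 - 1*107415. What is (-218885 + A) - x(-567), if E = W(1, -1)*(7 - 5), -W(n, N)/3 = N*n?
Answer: -298618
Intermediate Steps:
A = -80005 (A = 27410 - 107415 = -80005)
W(n, N) = -3*N*n
E = 6 (E = (-3*(-1)*1)*(7 - 5) = 3*2 = 6)
x(D) = -272 (x(D) = 8 - (286 - 1*6) = 8 - (286 - 6) = 8 - 1*280 = 8 - 280 = -272)
(-218885 + A) - x(-567) = (-218885 - 80005) - 1*(-272) = -298890 + 272 = -298618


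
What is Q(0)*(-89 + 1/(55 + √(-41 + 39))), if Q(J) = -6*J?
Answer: 0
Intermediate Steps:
Q(J) = -6*J
Q(0)*(-89 + 1/(55 + √(-41 + 39))) = (-6*0)*(-89 + 1/(55 + √(-41 + 39))) = 0*(-89 + 1/(55 + √(-2))) = 0*(-89 + 1/(55 + I*√2)) = 0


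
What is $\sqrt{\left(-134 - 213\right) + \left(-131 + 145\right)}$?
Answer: $3 i \sqrt{37} \approx 18.248 i$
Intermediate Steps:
$\sqrt{\left(-134 - 213\right) + \left(-131 + 145\right)} = \sqrt{-347 + 14} = \sqrt{-333} = 3 i \sqrt{37}$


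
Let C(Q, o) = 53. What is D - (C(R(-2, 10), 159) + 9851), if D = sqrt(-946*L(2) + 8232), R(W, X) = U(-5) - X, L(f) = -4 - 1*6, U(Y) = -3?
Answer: -9904 + 2*sqrt(4423) ≈ -9771.0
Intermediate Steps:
L(f) = -10 (L(f) = -4 - 6 = -10)
R(W, X) = -3 - X
D = 2*sqrt(4423) (D = sqrt(-946*(-10) + 8232) = sqrt(9460 + 8232) = sqrt(17692) = 2*sqrt(4423) ≈ 133.01)
D - (C(R(-2, 10), 159) + 9851) = 2*sqrt(4423) - (53 + 9851) = 2*sqrt(4423) - 1*9904 = 2*sqrt(4423) - 9904 = -9904 + 2*sqrt(4423)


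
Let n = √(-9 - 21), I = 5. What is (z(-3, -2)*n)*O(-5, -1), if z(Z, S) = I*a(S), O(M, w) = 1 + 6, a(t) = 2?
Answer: 70*I*√30 ≈ 383.41*I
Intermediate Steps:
O(M, w) = 7
z(Z, S) = 10 (z(Z, S) = 5*2 = 10)
n = I*√30 (n = √(-30) = I*√30 ≈ 5.4772*I)
(z(-3, -2)*n)*O(-5, -1) = (10*(I*√30))*7 = (10*I*√30)*7 = 70*I*√30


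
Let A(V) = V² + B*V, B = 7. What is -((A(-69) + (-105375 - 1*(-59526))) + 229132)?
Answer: -187561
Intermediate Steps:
A(V) = V² + 7*V
-((A(-69) + (-105375 - 1*(-59526))) + 229132) = -((-69*(7 - 69) + (-105375 - 1*(-59526))) + 229132) = -((-69*(-62) + (-105375 + 59526)) + 229132) = -((4278 - 45849) + 229132) = -(-41571 + 229132) = -1*187561 = -187561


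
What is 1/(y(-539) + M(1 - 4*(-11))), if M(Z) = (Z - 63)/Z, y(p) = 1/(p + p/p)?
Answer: -2690/1081 ≈ -2.4884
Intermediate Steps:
y(p) = 1/(1 + p) (y(p) = 1/(p + 1) = 1/(1 + p))
M(Z) = (-63 + Z)/Z
1/(y(-539) + M(1 - 4*(-11))) = 1/(1/(1 - 539) + (-63 + (1 - 4*(-11)))/(1 - 4*(-11))) = 1/(1/(-538) + (-63 + (1 + 44))/(1 + 44)) = 1/(-1/538 + (-63 + 45)/45) = 1/(-1/538 + (1/45)*(-18)) = 1/(-1/538 - ⅖) = 1/(-1081/2690) = -2690/1081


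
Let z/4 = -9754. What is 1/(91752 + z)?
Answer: 1/52736 ≈ 1.8962e-5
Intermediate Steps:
z = -39016 (z = 4*(-9754) = -39016)
1/(91752 + z) = 1/(91752 - 39016) = 1/52736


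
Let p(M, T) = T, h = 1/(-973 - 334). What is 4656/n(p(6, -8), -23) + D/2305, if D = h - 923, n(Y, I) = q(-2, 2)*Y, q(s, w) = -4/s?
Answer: -877883147/3012635 ≈ -291.40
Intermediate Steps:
h = -1/1307 (h = 1/(-1307) = -1/1307 ≈ -0.00076511)
n(Y, I) = 2*Y (n(Y, I) = (-4/(-2))*Y = (-4*(-½))*Y = 2*Y)
D = -1206362/1307 (D = -1/1307 - 923 = -1206362/1307 ≈ -923.00)
4656/n(p(6, -8), -23) + D/2305 = 4656/((2*(-8))) - 1206362/1307/2305 = 4656/(-16) - 1206362/1307*1/2305 = 4656*(-1/16) - 1206362/3012635 = -291 - 1206362/3012635 = -877883147/3012635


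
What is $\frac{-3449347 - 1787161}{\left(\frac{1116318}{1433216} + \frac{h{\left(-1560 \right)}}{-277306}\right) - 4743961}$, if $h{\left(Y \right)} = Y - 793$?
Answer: $\frac{520298644292968192}{471359170502234925} \approx 1.1038$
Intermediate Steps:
$h{\left(Y \right)} = -793 + Y$
$\frac{-3449347 - 1787161}{\left(\frac{1116318}{1433216} + \frac{h{\left(-1560 \right)}}{-277306}\right) - 4743961} = \frac{-3449347 - 1787161}{\left(\frac{1116318}{1433216} + \frac{-793 - 1560}{-277306}\right) - 4743961} = - \frac{5236508}{\left(1116318 \cdot \frac{1}{1433216} - - \frac{2353}{277306}\right) - 4743961} = - \frac{5236508}{\left(\frac{558159}{716608} + \frac{2353}{277306}\right) - 4743961} = - \frac{5236508}{\frac{78233509139}{99359849024} - 4743961} = - \frac{5236508}{- \frac{471359170502234925}{99359849024}} = \left(-5236508\right) \left(- \frac{99359849024}{471359170502234925}\right) = \frac{520298644292968192}{471359170502234925}$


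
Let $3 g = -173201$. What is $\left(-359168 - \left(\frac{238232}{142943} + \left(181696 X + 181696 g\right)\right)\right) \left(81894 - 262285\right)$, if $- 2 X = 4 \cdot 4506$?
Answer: $- \frac{938111786948742025288}{428829} \approx -2.1876 \cdot 10^{15}$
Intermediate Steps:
$g = - \frac{173201}{3}$ ($g = \frac{1}{3} \left(-173201\right) = - \frac{173201}{3} \approx -57734.0$)
$X = -9012$ ($X = - \frac{4 \cdot 4506}{2} = \left(- \frac{1}{2}\right) 18024 = -9012$)
$\left(-359168 - \left(\frac{238232}{142943} + \left(181696 X + 181696 g\right)\right)\right) \left(81894 - 262285\right) = \left(-359168 + \left(\frac{238232}{-142943} - \frac{181696}{\frac{1}{- \frac{173201}{3} - 9012}}\right)\right) \left(81894 - 262285\right) = \left(-359168 - \left(\frac{238232}{142943} + \frac{181696}{\frac{1}{- \frac{200237}{3}}}\right)\right) \left(-180391\right) = \left(-359168 - \left(\frac{238232}{142943} + \frac{181696}{- \frac{3}{200237}}\right)\right) \left(-180391\right) = \left(-359168 - - \frac{5200589669490040}{428829}\right) \left(-180391\right) = \left(-359168 + \left(- \frac{238232}{142943} + \frac{36382261952}{3}\right)\right) \left(-180391\right) = \left(-359168 + \frac{5200589669490040}{428829}\right) \left(-180391\right) = \frac{5200435647835768}{428829} \left(-180391\right) = - \frac{938111786948742025288}{428829}$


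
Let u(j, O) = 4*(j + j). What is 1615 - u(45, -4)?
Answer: 1255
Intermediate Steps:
u(j, O) = 8*j (u(j, O) = 4*(2*j) = 8*j)
1615 - u(45, -4) = 1615 - 8*45 = 1615 - 1*360 = 1615 - 360 = 1255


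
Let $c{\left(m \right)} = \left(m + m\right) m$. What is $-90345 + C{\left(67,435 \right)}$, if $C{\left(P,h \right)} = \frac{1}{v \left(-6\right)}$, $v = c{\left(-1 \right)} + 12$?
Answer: $- \frac{7588981}{84} \approx -90345.0$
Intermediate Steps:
$c{\left(m \right)} = 2 m^{2}$ ($c{\left(m \right)} = 2 m m = 2 m^{2}$)
$v = 14$ ($v = 2 \left(-1\right)^{2} + 12 = 2 \cdot 1 + 12 = 2 + 12 = 14$)
$C{\left(P,h \right)} = - \frac{1}{84}$ ($C{\left(P,h \right)} = \frac{1}{14 \left(-6\right)} = \frac{1}{-84} = - \frac{1}{84}$)
$-90345 + C{\left(67,435 \right)} = -90345 - \frac{1}{84} = - \frac{7588981}{84}$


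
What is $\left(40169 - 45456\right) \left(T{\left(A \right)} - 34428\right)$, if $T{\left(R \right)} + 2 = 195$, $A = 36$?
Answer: $181000445$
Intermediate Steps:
$T{\left(R \right)} = 193$ ($T{\left(R \right)} = -2 + 195 = 193$)
$\left(40169 - 45456\right) \left(T{\left(A \right)} - 34428\right) = \left(40169 - 45456\right) \left(193 - 34428\right) = \left(-5287\right) \left(-34235\right) = 181000445$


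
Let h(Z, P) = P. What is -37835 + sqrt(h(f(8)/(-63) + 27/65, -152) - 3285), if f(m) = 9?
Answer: -37835 + I*sqrt(3437) ≈ -37835.0 + 58.626*I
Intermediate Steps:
-37835 + sqrt(h(f(8)/(-63) + 27/65, -152) - 3285) = -37835 + sqrt(-152 - 3285) = -37835 + sqrt(-3437) = -37835 + I*sqrt(3437)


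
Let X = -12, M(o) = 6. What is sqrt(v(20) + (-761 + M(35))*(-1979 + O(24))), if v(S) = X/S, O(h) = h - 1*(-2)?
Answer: 2*sqrt(9215715)/5 ≈ 1214.3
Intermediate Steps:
O(h) = 2 + h (O(h) = h + 2 = 2 + h)
v(S) = -12/S
sqrt(v(20) + (-761 + M(35))*(-1979 + O(24))) = sqrt(-12/20 + (-761 + 6)*(-1979 + (2 + 24))) = sqrt(-12*1/20 - 755*(-1979 + 26)) = sqrt(-3/5 - 755*(-1953)) = sqrt(-3/5 + 1474515) = sqrt(7372572/5) = 2*sqrt(9215715)/5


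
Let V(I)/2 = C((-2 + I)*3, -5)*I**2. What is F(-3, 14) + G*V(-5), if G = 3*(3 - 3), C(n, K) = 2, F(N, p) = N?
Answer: -3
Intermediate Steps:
G = 0 (G = 3*0 = 0)
V(I) = 4*I**2 (V(I) = 2*(2*I**2) = 4*I**2)
F(-3, 14) + G*V(-5) = -3 + 0*(4*(-5)**2) = -3 + 0*(4*25) = -3 + 0*100 = -3 + 0 = -3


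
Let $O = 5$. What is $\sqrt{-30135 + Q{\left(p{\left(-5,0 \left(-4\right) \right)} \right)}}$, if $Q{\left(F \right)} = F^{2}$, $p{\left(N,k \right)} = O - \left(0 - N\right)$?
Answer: $7 i \sqrt{615} \approx 173.59 i$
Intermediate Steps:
$p{\left(N,k \right)} = 5 + N$ ($p{\left(N,k \right)} = 5 - \left(0 - N\right) = 5 - - N = 5 + N$)
$\sqrt{-30135 + Q{\left(p{\left(-5,0 \left(-4\right) \right)} \right)}} = \sqrt{-30135 + \left(5 - 5\right)^{2}} = \sqrt{-30135 + 0^{2}} = \sqrt{-30135 + 0} = \sqrt{-30135} = 7 i \sqrt{615}$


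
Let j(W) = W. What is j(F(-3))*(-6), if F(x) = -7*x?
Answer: -126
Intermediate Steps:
j(F(-3))*(-6) = -7*(-3)*(-6) = 21*(-6) = -126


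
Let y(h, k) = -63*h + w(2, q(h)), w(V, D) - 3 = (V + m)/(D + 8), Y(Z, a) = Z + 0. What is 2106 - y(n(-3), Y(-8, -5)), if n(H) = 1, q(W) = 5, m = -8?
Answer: 28164/13 ≈ 2166.5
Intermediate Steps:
Y(Z, a) = Z
w(V, D) = 3 + (-8 + V)/(8 + D) (w(V, D) = 3 + (V - 8)/(D + 8) = 3 + (-8 + V)/(8 + D))
y(h, k) = 33/13 - 63*h (y(h, k) = -63*h + (16 + 2 + 3*5)/(8 + 5) = -63*h + (16 + 2 + 15)/13 = -63*h + (1/13)*33 = -63*h + 33/13 = 33/13 - 63*h)
2106 - y(n(-3), Y(-8, -5)) = 2106 - (33/13 - 63*1) = 2106 - (33/13 - 63) = 2106 - 1*(-786/13) = 2106 + 786/13 = 28164/13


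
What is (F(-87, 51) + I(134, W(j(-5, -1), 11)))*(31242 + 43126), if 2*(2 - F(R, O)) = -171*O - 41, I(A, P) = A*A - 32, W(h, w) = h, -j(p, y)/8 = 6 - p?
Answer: 1658926976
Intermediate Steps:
j(p, y) = -48 + 8*p (j(p, y) = -8*(6 - p) = -48 + 8*p)
I(A, P) = -32 + A**2 (I(A, P) = A**2 - 32 = -32 + A**2)
F(R, O) = 45/2 + 171*O/2 (F(R, O) = 2 - (-171*O - 41)/2 = 2 - (-41 - 171*O)/2 = 2 + (41/2 + 171*O/2) = 45/2 + 171*O/2)
(F(-87, 51) + I(134, W(j(-5, -1), 11)))*(31242 + 43126) = ((45/2 + (171/2)*51) + (-32 + 134**2))*(31242 + 43126) = ((45/2 + 8721/2) + (-32 + 17956))*74368 = (4383 + 17924)*74368 = 22307*74368 = 1658926976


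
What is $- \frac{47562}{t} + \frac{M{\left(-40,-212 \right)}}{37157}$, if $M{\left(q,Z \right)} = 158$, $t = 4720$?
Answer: $- \frac{883257737}{87690520} \approx -10.072$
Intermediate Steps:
$- \frac{47562}{t} + \frac{M{\left(-40,-212 \right)}}{37157} = - \frac{47562}{4720} + \frac{158}{37157} = \left(-47562\right) \frac{1}{4720} + 158 \cdot \frac{1}{37157} = - \frac{23781}{2360} + \frac{158}{37157} = - \frac{883257737}{87690520}$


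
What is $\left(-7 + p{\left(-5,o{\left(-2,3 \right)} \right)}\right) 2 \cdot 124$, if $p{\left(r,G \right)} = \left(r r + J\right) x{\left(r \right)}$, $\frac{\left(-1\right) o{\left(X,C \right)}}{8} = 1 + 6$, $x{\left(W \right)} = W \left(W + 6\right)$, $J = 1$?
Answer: $-33976$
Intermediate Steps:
$x{\left(W \right)} = W \left(6 + W\right)$
$o{\left(X,C \right)} = -56$ ($o{\left(X,C \right)} = - 8 \left(1 + 6\right) = \left(-8\right) 7 = -56$)
$p{\left(r,G \right)} = r \left(1 + r^{2}\right) \left(6 + r\right)$ ($p{\left(r,G \right)} = \left(r r + 1\right) r \left(6 + r\right) = \left(r^{2} + 1\right) r \left(6 + r\right) = \left(1 + r^{2}\right) r \left(6 + r\right) = r \left(1 + r^{2}\right) \left(6 + r\right)$)
$\left(-7 + p{\left(-5,o{\left(-2,3 \right)} \right)}\right) 2 \cdot 124 = \left(-7 - 5 \left(1 + \left(-5\right)^{2}\right) \left(6 - 5\right)\right) 2 \cdot 124 = \left(-7 - 5 \left(1 + 25\right) 1\right) 2 \cdot 124 = \left(-7 - 130 \cdot 1\right) 2 \cdot 124 = \left(-7 - 130\right) 2 \cdot 124 = \left(-137\right) 2 \cdot 124 = \left(-274\right) 124 = -33976$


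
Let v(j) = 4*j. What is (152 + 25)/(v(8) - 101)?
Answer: -59/23 ≈ -2.5652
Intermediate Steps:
(152 + 25)/(v(8) - 101) = (152 + 25)/(4*8 - 101) = 177/(32 - 101) = 177/(-69) = 177*(-1/69) = -59/23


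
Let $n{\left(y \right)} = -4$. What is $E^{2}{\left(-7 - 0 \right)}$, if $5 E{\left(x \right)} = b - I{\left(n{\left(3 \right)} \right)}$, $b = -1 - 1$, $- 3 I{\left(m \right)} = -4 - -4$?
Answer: $\frac{4}{25} \approx 0.16$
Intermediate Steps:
$I{\left(m \right)} = 0$ ($I{\left(m \right)} = - \frac{-4 - -4}{3} = - \frac{-4 + 4}{3} = \left(- \frac{1}{3}\right) 0 = 0$)
$b = -2$ ($b = -1 - 1 = -2$)
$E{\left(x \right)} = - \frac{2}{5}$ ($E{\left(x \right)} = \frac{-2 - 0}{5} = \frac{-2 + 0}{5} = \frac{1}{5} \left(-2\right) = - \frac{2}{5}$)
$E^{2}{\left(-7 - 0 \right)} = \left(- \frac{2}{5}\right)^{2} = \frac{4}{25}$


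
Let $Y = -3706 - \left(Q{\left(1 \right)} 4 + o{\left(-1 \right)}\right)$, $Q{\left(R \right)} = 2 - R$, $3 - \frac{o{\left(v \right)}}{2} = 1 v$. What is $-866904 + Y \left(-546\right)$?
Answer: $1163124$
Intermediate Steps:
$o{\left(v \right)} = 6 - 2 v$ ($o{\left(v \right)} = 6 - 2 \cdot 1 v = 6 - 2 v$)
$Y = -3718$ ($Y = -3706 - \left(\left(2 - 1\right) 4 + \left(6 - -2\right)\right) = -3706 - \left(\left(2 - 1\right) 4 + \left(6 + 2\right)\right) = -3706 - \left(1 \cdot 4 + 8\right) = -3706 - \left(4 + 8\right) = -3706 - 12 = -3718$)
$-866904 + Y \left(-546\right) = -866904 - -2030028 = -866904 + 2030028 = 1163124$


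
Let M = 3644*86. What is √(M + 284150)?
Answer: √597534 ≈ 773.00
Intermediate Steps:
M = 313384
√(M + 284150) = √(313384 + 284150) = √597534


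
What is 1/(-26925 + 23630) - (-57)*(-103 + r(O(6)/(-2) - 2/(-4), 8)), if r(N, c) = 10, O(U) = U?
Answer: -17466796/3295 ≈ -5301.0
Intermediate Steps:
1/(-26925 + 23630) - (-57)*(-103 + r(O(6)/(-2) - 2/(-4), 8)) = 1/(-26925 + 23630) - (-57)*(-103 + 10) = 1/(-3295) - (-57)*(-93) = -1/3295 - 1*5301 = -1/3295 - 5301 = -17466796/3295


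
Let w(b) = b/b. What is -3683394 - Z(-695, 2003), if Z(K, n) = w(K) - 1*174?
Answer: -3683221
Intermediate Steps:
w(b) = 1
Z(K, n) = -173 (Z(K, n) = 1 - 1*174 = 1 - 174 = -173)
-3683394 - Z(-695, 2003) = -3683394 - 1*(-173) = -3683394 + 173 = -3683221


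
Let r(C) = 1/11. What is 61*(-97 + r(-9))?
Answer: -65026/11 ≈ -5911.5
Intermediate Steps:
r(C) = 1/11
61*(-97 + r(-9)) = 61*(-97 + 1/11) = 61*(-1066/11) = -65026/11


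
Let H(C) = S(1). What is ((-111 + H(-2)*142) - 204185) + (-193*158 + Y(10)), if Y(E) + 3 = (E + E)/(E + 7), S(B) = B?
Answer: -3989047/17 ≈ -2.3465e+5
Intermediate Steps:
Y(E) = -3 + 2*E/(7 + E) (Y(E) = -3 + (E + E)/(E + 7) = -3 + (2*E)/(7 + E) = -3 + 2*E/(7 + E))
H(C) = 1
((-111 + H(-2)*142) - 204185) + (-193*158 + Y(10)) = ((-111 + 1*142) - 204185) + (-193*158 + (-21 - 1*10)/(7 + 10)) = ((-111 + 142) - 204185) + (-30494 + (-21 - 10)/17) = (31 - 204185) + (-30494 + (1/17)*(-31)) = -204154 + (-30494 - 31/17) = -204154 - 518429/17 = -3989047/17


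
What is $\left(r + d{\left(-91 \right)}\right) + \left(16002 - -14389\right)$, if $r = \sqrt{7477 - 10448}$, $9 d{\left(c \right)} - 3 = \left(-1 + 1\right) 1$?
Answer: $\frac{91174}{3} + i \sqrt{2971} \approx 30391.0 + 54.507 i$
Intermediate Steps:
$d{\left(c \right)} = \frac{1}{3}$ ($d{\left(c \right)} = \frac{1}{3} + \frac{\left(-1 + 1\right) 1}{9} = \frac{1}{3} + \frac{0 \cdot 1}{9} = \frac{1}{3} + \frac{1}{9} \cdot 0 = \frac{1}{3} + 0 = \frac{1}{3}$)
$r = i \sqrt{2971}$ ($r = \sqrt{-2971} = i \sqrt{2971} \approx 54.507 i$)
$\left(r + d{\left(-91 \right)}\right) + \left(16002 - -14389\right) = \left(i \sqrt{2971} + \frac{1}{3}\right) + \left(16002 - -14389\right) = \left(\frac{1}{3} + i \sqrt{2971}\right) + \left(16002 + 14389\right) = \left(\frac{1}{3} + i \sqrt{2971}\right) + 30391 = \frac{91174}{3} + i \sqrt{2971}$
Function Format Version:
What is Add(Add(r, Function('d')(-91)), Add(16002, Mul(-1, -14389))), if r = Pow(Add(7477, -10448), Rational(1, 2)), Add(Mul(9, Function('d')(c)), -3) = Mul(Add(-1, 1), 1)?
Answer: Add(Rational(91174, 3), Mul(I, Pow(2971, Rational(1, 2)))) ≈ Add(30391., Mul(54.507, I))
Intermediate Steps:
Function('d')(c) = Rational(1, 3) (Function('d')(c) = Add(Rational(1, 3), Mul(Rational(1, 9), Mul(Add(-1, 1), 1))) = Add(Rational(1, 3), Mul(Rational(1, 9), Mul(0, 1))) = Add(Rational(1, 3), Mul(Rational(1, 9), 0)) = Add(Rational(1, 3), 0) = Rational(1, 3))
r = Mul(I, Pow(2971, Rational(1, 2))) (r = Pow(-2971, Rational(1, 2)) = Mul(I, Pow(2971, Rational(1, 2))) ≈ Mul(54.507, I))
Add(Add(r, Function('d')(-91)), Add(16002, Mul(-1, -14389))) = Add(Add(Mul(I, Pow(2971, Rational(1, 2))), Rational(1, 3)), Add(16002, Mul(-1, -14389))) = Add(Add(Rational(1, 3), Mul(I, Pow(2971, Rational(1, 2)))), Add(16002, 14389)) = Add(Add(Rational(1, 3), Mul(I, Pow(2971, Rational(1, 2)))), 30391) = Add(Rational(91174, 3), Mul(I, Pow(2971, Rational(1, 2))))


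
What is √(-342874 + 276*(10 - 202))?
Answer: I*√395866 ≈ 629.18*I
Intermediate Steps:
√(-342874 + 276*(10 - 202)) = √(-342874 + 276*(-192)) = √(-342874 - 52992) = √(-395866) = I*√395866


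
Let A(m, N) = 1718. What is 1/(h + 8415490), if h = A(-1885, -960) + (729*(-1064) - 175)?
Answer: 1/7641377 ≈ 1.3087e-7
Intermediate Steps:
h = -774113 (h = 1718 + (729*(-1064) - 175) = 1718 + (-775656 - 175) = 1718 - 775831 = -774113)
1/(h + 8415490) = 1/(-774113 + 8415490) = 1/7641377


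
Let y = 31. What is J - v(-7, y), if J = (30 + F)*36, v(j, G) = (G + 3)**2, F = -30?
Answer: -1156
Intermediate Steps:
v(j, G) = (3 + G)**2
J = 0 (J = (30 - 30)*36 = 0*36 = 0)
J - v(-7, y) = 0 - (3 + 31)**2 = 0 - 1*34**2 = 0 - 1*1156 = 0 - 1156 = -1156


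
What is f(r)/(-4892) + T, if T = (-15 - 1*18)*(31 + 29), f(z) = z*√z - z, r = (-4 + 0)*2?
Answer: -2421542/1223 + 4*I*√2/1223 ≈ -1980.0 + 0.0046254*I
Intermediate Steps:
r = -8 (r = -4*2 = -8)
f(z) = z^(3/2) - z
T = -1980 (T = (-15 - 18)*60 = -33*60 = -1980)
f(r)/(-4892) + T = ((-8)^(3/2) - 1*(-8))/(-4892) - 1980 = (-16*I*√2 + 8)*(-1/4892) - 1980 = (8 - 16*I*√2)*(-1/4892) - 1980 = (-2/1223 + 4*I*√2/1223) - 1980 = -2421542/1223 + 4*I*√2/1223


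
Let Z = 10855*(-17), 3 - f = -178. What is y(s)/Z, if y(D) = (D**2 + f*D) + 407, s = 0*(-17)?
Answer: -407/184535 ≈ -0.0022055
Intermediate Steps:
f = 181 (f = 3 - 1*(-178) = 3 + 178 = 181)
Z = -184535
s = 0
y(D) = 407 + D**2 + 181*D (y(D) = (D**2 + 181*D) + 407 = 407 + D**2 + 181*D)
y(s)/Z = (407 + 0**2 + 181*0)/(-184535) = (407 + 0 + 0)*(-1/184535) = 407*(-1/184535) = -407/184535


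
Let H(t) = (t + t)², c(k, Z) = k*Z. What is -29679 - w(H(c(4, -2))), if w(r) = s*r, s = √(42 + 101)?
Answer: -29679 - 256*√143 ≈ -32740.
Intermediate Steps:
s = √143 ≈ 11.958
c(k, Z) = Z*k
H(t) = 4*t² (H(t) = (2*t)² = 4*t²)
w(r) = r*√143 (w(r) = √143*r = r*√143)
-29679 - w(H(c(4, -2))) = -29679 - 4*(-2*4)²*√143 = -29679 - 4*(-8)²*√143 = -29679 - 4*64*√143 = -29679 - 256*√143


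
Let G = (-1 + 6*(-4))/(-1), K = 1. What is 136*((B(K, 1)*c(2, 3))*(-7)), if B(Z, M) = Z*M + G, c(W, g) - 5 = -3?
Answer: -49504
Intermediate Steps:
G = 25 (G = (-1 - 24)*(-1) = -25*(-1) = 25)
c(W, g) = 2 (c(W, g) = 5 - 3 = 2)
B(Z, M) = 25 + M*Z (B(Z, M) = Z*M + 25 = M*Z + 25 = 25 + M*Z)
136*((B(K, 1)*c(2, 3))*(-7)) = 136*(((25 + 1*1)*2)*(-7)) = 136*(((25 + 1)*2)*(-7)) = 136*((26*2)*(-7)) = 136*(52*(-7)) = 136*(-364) = -49504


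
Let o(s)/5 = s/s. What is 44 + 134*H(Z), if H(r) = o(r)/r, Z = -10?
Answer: -23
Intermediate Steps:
o(s) = 5 (o(s) = 5*(s/s) = 5*1 = 5)
H(r) = 5/r
44 + 134*H(Z) = 44 + 134*(5/(-10)) = 44 + 134*(5*(-⅒)) = 44 + 134*(-½) = 44 - 67 = -23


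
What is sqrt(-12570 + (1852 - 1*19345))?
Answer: I*sqrt(30063) ≈ 173.39*I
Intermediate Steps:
sqrt(-12570 + (1852 - 1*19345)) = sqrt(-12570 + (1852 - 19345)) = sqrt(-12570 - 17493) = sqrt(-30063) = I*sqrt(30063)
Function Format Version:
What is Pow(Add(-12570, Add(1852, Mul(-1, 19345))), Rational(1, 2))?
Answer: Mul(I, Pow(30063, Rational(1, 2))) ≈ Mul(173.39, I)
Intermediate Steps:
Pow(Add(-12570, Add(1852, Mul(-1, 19345))), Rational(1, 2)) = Pow(Add(-12570, Add(1852, -19345)), Rational(1, 2)) = Pow(Add(-12570, -17493), Rational(1, 2)) = Pow(-30063, Rational(1, 2)) = Mul(I, Pow(30063, Rational(1, 2)))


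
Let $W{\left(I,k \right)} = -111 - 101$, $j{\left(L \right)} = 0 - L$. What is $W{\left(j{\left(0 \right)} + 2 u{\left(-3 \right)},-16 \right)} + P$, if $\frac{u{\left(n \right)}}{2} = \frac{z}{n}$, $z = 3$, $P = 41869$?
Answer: $41657$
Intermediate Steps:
$j{\left(L \right)} = - L$
$u{\left(n \right)} = \frac{6}{n}$ ($u{\left(n \right)} = 2 \frac{3}{n} = \frac{6}{n}$)
$W{\left(I,k \right)} = -212$ ($W{\left(I,k \right)} = -111 - 101 = -212$)
$W{\left(j{\left(0 \right)} + 2 u{\left(-3 \right)},-16 \right)} + P = -212 + 41869 = 41657$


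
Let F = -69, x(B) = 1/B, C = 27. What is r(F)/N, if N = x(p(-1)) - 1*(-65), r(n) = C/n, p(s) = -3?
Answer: -27/4462 ≈ -0.0060511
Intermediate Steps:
r(n) = 27/n
N = 194/3 (N = 1/(-3) - 1*(-65) = -⅓ + 65 = 194/3 ≈ 64.667)
r(F)/N = (27/(-69))/(194/3) = (27*(-1/69))*(3/194) = -9/23*3/194 = -27/4462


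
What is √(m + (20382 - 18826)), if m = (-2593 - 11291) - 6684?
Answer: 14*I*√97 ≈ 137.88*I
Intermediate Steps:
m = -20568 (m = -13884 - 6684 = -20568)
√(m + (20382 - 18826)) = √(-20568 + (20382 - 18826)) = √(-20568 + 1556) = √(-19012) = 14*I*√97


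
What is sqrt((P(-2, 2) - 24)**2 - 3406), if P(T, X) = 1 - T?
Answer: I*sqrt(2965) ≈ 54.452*I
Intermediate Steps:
sqrt((P(-2, 2) - 24)**2 - 3406) = sqrt(((1 - 1*(-2)) - 24)**2 - 3406) = sqrt(((1 + 2) - 24)**2 - 3406) = sqrt((3 - 24)**2 - 3406) = sqrt((-21)**2 - 3406) = sqrt(441 - 3406) = sqrt(-2965) = I*sqrt(2965)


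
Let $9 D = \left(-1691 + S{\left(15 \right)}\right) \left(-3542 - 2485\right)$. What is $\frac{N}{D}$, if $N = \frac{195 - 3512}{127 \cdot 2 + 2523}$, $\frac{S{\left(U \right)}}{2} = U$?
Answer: $- \frac{9951}{9266707373} \approx -1.0738 \cdot 10^{-6}$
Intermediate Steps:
$S{\left(U \right)} = 2 U$
$N = - \frac{3317}{2777}$ ($N = - \frac{3317}{254 + 2523} = - \frac{3317}{2777} \approx -1.1945$)
$D = \frac{3336949}{3}$ ($D = \frac{\left(-1691 + 2 \cdot 15\right) \left(-3542 - 2485\right)}{9} = \frac{\left(-1691 + 30\right) \left(-6027\right)}{9} = \frac{\left(-1661\right) \left(-6027\right)}{9} = \frac{1}{9} \cdot 10010847 = \frac{3336949}{3} \approx 1.1123 \cdot 10^{6}$)
$\frac{N}{D} = - \frac{3317}{2777 \cdot \frac{3336949}{3}} = \left(- \frac{3317}{2777}\right) \frac{3}{3336949} = - \frac{9951}{9266707373}$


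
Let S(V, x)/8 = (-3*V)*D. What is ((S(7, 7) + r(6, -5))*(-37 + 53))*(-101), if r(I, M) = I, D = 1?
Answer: 261792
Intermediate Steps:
S(V, x) = -24*V (S(V, x) = 8*(-3*V*1) = 8*(-3*V) = -24*V)
((S(7, 7) + r(6, -5))*(-37 + 53))*(-101) = ((-24*7 + 6)*(-37 + 53))*(-101) = ((-168 + 6)*16)*(-101) = -162*16*(-101) = -2592*(-101) = 261792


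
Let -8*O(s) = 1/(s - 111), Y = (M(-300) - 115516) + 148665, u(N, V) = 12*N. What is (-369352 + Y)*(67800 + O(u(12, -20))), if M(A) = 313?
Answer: -3006080976055/132 ≈ -2.2773e+10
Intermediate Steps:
Y = 33462 (Y = (313 - 115516) + 148665 = -115203 + 148665 = 33462)
O(s) = -1/(8*(-111 + s)) (O(s) = -1/(8*(s - 111)) = -1/(8*(-111 + s)))
(-369352 + Y)*(67800 + O(u(12, -20))) = (-369352 + 33462)*(67800 - 1/(-888 + 8*(12*12))) = -335890*(67800 - 1/(-888 + 8*144)) = -335890*(67800 - 1/(-888 + 1152)) = -335890*(67800 - 1/264) = -335890*17899199/264 = -3006080976055/132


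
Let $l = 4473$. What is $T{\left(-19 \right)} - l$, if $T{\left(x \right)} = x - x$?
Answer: $-4473$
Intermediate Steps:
$T{\left(x \right)} = 0$
$T{\left(-19 \right)} - l = 0 - 4473 = -4473$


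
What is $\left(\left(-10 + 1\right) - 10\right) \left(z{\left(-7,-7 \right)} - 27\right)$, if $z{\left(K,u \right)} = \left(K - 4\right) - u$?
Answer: $589$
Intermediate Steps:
$z{\left(K,u \right)} = -4 + K - u$ ($z{\left(K,u \right)} = \left(K - 4\right) - u = \left(-4 + K\right) - u = -4 + K - u$)
$\left(\left(-10 + 1\right) - 10\right) \left(z{\left(-7,-7 \right)} - 27\right) = \left(\left(-10 + 1\right) - 10\right) \left(\left(-4 - 7 - -7\right) - 27\right) = \left(-9 - 10\right) \left(\left(-4 - 7 + 7\right) - 27\right) = - 19 \left(-4 - 27\right) = \left(-19\right) \left(-31\right) = 589$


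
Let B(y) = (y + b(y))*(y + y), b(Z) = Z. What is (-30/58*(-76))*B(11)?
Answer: 551760/29 ≈ 19026.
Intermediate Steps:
B(y) = 4*y² (B(y) = (y + y)*(y + y) = (2*y)*(2*y) = 4*y²)
(-30/58*(-76))*B(11) = (-30/58*(-76))*(4*11²) = (-30*1/58*(-76))*(4*121) = -15/29*(-76)*484 = (1140/29)*484 = 551760/29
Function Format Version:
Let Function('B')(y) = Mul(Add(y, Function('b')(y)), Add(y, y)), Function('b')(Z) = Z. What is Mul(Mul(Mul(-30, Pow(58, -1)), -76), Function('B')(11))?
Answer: Rational(551760, 29) ≈ 19026.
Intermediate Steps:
Function('B')(y) = Mul(4, Pow(y, 2)) (Function('B')(y) = Mul(Add(y, y), Add(y, y)) = Mul(Mul(2, y), Mul(2, y)) = Mul(4, Pow(y, 2)))
Mul(Mul(Mul(-30, Pow(58, -1)), -76), Function('B')(11)) = Mul(Mul(Mul(-30, Pow(58, -1)), -76), Mul(4, Pow(11, 2))) = Mul(Mul(Mul(-30, Rational(1, 58)), -76), Mul(4, 121)) = Mul(Mul(Rational(-15, 29), -76), 484) = Mul(Rational(1140, 29), 484) = Rational(551760, 29)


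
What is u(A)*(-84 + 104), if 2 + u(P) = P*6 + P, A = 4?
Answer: 520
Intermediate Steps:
u(P) = -2 + 7*P (u(P) = -2 + (P*6 + P) = -2 + (6*P + P) = -2 + 7*P)
u(A)*(-84 + 104) = (-2 + 7*4)*(-84 + 104) = (-2 + 28)*20 = 26*20 = 520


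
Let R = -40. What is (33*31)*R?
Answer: -40920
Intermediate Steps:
(33*31)*R = (33*31)*(-40) = 1023*(-40) = -40920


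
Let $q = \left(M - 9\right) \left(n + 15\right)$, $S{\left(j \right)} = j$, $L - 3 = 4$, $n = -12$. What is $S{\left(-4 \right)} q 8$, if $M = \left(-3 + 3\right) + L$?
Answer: $192$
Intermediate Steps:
$L = 7$ ($L = 3 + 4 = 7$)
$M = 7$ ($M = \left(-3 + 3\right) + 7 = 0 + 7 = 7$)
$q = -6$ ($q = \left(7 - 9\right) \left(-12 + 15\right) = \left(-2\right) 3 = -6$)
$S{\left(-4 \right)} q 8 = \left(-4\right) \left(-6\right) 8 = 24 \cdot 8 = 192$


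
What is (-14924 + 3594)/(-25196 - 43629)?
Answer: 2266/13765 ≈ 0.16462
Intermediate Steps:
(-14924 + 3594)/(-25196 - 43629) = -11330/(-68825) = -11330*(-1/68825) = 2266/13765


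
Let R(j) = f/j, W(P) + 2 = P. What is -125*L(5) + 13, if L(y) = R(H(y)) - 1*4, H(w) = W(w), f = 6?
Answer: 263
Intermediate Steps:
W(P) = -2 + P
H(w) = -2 + w
R(j) = 6/j
L(y) = -4 + 6/(-2 + y) (L(y) = 6/(-2 + y) - 1*4 = 6/(-2 + y) - 4 = -4 + 6/(-2 + y))
-125*L(5) + 13 = -250*(7 - 2*5)/(-2 + 5) + 13 = -250*(7 - 10)/3 + 13 = -250*(-3)/3 + 13 = -125*(-2) + 13 = 250 + 13 = 263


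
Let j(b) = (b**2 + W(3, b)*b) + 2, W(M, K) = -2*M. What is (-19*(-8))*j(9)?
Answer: 4408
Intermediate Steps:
j(b) = 2 + b**2 - 6*b (j(b) = (b**2 + (-2*3)*b) + 2 = (b**2 - 6*b) + 2 = 2 + b**2 - 6*b)
(-19*(-8))*j(9) = (-19*(-8))*(2 + 9**2 - 6*9) = 152*(2 + 81 - 54) = 152*29 = 4408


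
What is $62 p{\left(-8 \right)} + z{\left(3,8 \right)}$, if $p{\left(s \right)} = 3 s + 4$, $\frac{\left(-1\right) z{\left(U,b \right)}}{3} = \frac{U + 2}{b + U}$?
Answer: $- \frac{13655}{11} \approx -1241.4$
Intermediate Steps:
$z{\left(U,b \right)} = - \frac{3 \left(2 + U\right)}{U + b}$ ($z{\left(U,b \right)} = - 3 \frac{U + 2}{b + U} = - 3 \frac{2 + U}{U + b} = - \frac{3 \left(2 + U\right)}{U + b}$)
$p{\left(s \right)} = 4 + 3 s$
$62 p{\left(-8 \right)} + z{\left(3,8 \right)} = 62 \left(4 + 3 \left(-8\right)\right) + \frac{3 \left(-2 - 3\right)}{3 + 8} = 62 \left(4 - 24\right) + \frac{3 \left(-2 - 3\right)}{11} = 62 \left(-20\right) + 3 \cdot \frac{1}{11} \left(-5\right) = -1240 - \frac{15}{11} = - \frac{13655}{11}$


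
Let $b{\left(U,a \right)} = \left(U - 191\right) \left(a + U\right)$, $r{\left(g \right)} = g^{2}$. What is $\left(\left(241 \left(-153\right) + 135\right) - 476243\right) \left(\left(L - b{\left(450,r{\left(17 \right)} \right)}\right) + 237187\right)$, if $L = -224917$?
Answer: $91890799511$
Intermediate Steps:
$b{\left(U,a \right)} = \left(-191 + U\right) \left(U + a\right)$
$\left(\left(241 \left(-153\right) + 135\right) - 476243\right) \left(\left(L - b{\left(450,r{\left(17 \right)} \right)}\right) + 237187\right) = \left(\left(241 \left(-153\right) + 135\right) - 476243\right) \left(\left(-224917 - \left(450^{2} - 85950 - 191 \cdot 17^{2} + 450 \cdot 17^{2}\right)\right) + 237187\right) = \left(\left(-36873 + 135\right) - 476243\right) \left(\left(-224917 - \left(202500 - 85950 - 55199 + 450 \cdot 289\right)\right) + 237187\right) = \left(-36738 - 476243\right) \left(\left(-224917 - \left(202500 - 85950 - 55199 + 130050\right)\right) + 237187\right) = - 512981 \left(\left(-224917 - 191401\right) + 237187\right) = - 512981 \left(-416318 + 237187\right) = \left(-512981\right) \left(-179131\right) = 91890799511$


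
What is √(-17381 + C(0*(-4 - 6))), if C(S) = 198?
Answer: I*√17183 ≈ 131.08*I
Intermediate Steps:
√(-17381 + C(0*(-4 - 6))) = √(-17381 + 198) = √(-17183) = I*√17183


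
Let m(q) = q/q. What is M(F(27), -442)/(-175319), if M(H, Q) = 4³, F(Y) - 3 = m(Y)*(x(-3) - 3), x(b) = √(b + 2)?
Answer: -64/175319 ≈ -0.00036505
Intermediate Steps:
x(b) = √(2 + b)
m(q) = 1
F(Y) = I (F(Y) = 3 + 1*(√(2 - 3) - 3) = 3 + 1*(√(-1) - 3) = 3 + 1*(I - 3) = 3 + 1*(-3 + I) = 3 + (-3 + I) = I)
M(H, Q) = 64
M(F(27), -442)/(-175319) = 64/(-175319) = 64*(-1/175319) = -64/175319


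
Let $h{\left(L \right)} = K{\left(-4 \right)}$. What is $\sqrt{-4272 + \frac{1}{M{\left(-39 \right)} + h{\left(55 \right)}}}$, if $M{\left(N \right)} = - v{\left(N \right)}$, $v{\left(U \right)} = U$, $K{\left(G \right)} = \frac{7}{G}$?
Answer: $\frac{2 i \sqrt{23710519}}{149} \approx 65.36 i$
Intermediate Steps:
$M{\left(N \right)} = - N$
$h{\left(L \right)} = - \frac{7}{4}$ ($h{\left(L \right)} = \frac{7}{-4} = 7 \left(- \frac{1}{4}\right) = - \frac{7}{4}$)
$\sqrt{-4272 + \frac{1}{M{\left(-39 \right)} + h{\left(55 \right)}}} = \sqrt{-4272 + \frac{1}{\left(-1\right) \left(-39\right) - \frac{7}{4}}} = \sqrt{-4272 + \frac{1}{39 - \frac{7}{4}}} = \sqrt{-4272 + \frac{1}{\frac{149}{4}}} = \sqrt{-4272 + \frac{4}{149}} = \sqrt{- \frac{636524}{149}} = \frac{2 i \sqrt{23710519}}{149}$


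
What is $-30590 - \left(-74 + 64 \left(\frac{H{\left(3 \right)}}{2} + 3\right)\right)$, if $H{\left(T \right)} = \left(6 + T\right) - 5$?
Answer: $-30836$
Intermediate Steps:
$H{\left(T \right)} = 1 + T$
$-30590 - \left(-74 + 64 \left(\frac{H{\left(3 \right)}}{2} + 3\right)\right) = -30590 + \left(74 - 64 \left(\frac{1 + 3}{2} + 3\right)\right) = -30590 + \left(74 - 64 \left(4 \cdot \frac{1}{2} + 3\right)\right) = -30590 + \left(74 - 64 \left(2 + 3\right)\right) = -30590 + \left(74 - 320\right) = -30590 - 246 = -30836$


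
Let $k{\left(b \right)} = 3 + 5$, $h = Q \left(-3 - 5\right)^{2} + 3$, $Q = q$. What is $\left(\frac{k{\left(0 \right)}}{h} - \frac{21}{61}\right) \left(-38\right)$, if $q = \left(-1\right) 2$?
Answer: $\frac{118294}{7625} \approx 15.514$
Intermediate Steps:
$q = -2$
$Q = -2$
$h = -125$ ($h = - 2 \left(-3 - 5\right)^{2} + 3 = - 2 \left(-8\right)^{2} + 3 = \left(-2\right) 64 + 3 = -128 + 3 = -125$)
$k{\left(b \right)} = 8$
$\left(\frac{k{\left(0 \right)}}{h} - \frac{21}{61}\right) \left(-38\right) = \left(\frac{8}{-125} - \frac{21}{61}\right) \left(-38\right) = \left(8 \left(- \frac{1}{125}\right) - \frac{21}{61}\right) \left(-38\right) = \left(- \frac{8}{125} - \frac{21}{61}\right) \left(-38\right) = \left(- \frac{3113}{7625}\right) \left(-38\right) = \frac{118294}{7625}$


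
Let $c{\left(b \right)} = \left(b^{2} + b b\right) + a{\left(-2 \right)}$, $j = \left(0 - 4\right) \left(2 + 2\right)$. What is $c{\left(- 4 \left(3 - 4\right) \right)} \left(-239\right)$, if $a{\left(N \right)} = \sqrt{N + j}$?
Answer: $-7648 - 717 i \sqrt{2} \approx -7648.0 - 1014.0 i$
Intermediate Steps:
$j = -16$ ($j = \left(-4\right) 4 = -16$)
$a{\left(N \right)} = \sqrt{-16 + N}$ ($a{\left(N \right)} = \sqrt{N - 16} = \sqrt{-16 + N}$)
$c{\left(b \right)} = 2 b^{2} + 3 i \sqrt{2}$ ($c{\left(b \right)} = \left(b^{2} + b b\right) + \sqrt{-16 - 2} = \left(b^{2} + b^{2}\right) + \sqrt{-18} = 2 b^{2} + 3 i \sqrt{2}$)
$c{\left(- 4 \left(3 - 4\right) \right)} \left(-239\right) = \left(2 \left(- 4 \left(3 - 4\right)\right)^{2} + 3 i \sqrt{2}\right) \left(-239\right) = \left(2 \left(\left(-4\right) \left(-1\right)\right)^{2} + 3 i \sqrt{2}\right) \left(-239\right) = \left(2 \cdot 4^{2} + 3 i \sqrt{2}\right) \left(-239\right) = \left(2 \cdot 16 + 3 i \sqrt{2}\right) \left(-239\right) = \left(32 + 3 i \sqrt{2}\right) \left(-239\right) = -7648 - 717 i \sqrt{2}$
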